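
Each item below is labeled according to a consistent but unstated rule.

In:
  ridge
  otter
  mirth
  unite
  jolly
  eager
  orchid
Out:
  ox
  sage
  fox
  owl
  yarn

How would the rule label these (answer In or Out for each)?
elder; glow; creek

The pattern is that an item is 'In' exactly when: length ≥ 5.

In, Out, In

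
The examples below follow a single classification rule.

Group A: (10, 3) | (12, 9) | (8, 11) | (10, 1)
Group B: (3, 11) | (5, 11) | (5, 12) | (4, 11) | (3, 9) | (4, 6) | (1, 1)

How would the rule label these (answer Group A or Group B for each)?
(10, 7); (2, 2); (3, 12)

The rule appears to be: first ≥ 6.
(10, 7): first 10, meets the rule → Group A. (2, 2): first 2, doesn't qualify → Group B. (3, 12): first 3, doesn't qualify → Group B.

Group A, Group B, Group B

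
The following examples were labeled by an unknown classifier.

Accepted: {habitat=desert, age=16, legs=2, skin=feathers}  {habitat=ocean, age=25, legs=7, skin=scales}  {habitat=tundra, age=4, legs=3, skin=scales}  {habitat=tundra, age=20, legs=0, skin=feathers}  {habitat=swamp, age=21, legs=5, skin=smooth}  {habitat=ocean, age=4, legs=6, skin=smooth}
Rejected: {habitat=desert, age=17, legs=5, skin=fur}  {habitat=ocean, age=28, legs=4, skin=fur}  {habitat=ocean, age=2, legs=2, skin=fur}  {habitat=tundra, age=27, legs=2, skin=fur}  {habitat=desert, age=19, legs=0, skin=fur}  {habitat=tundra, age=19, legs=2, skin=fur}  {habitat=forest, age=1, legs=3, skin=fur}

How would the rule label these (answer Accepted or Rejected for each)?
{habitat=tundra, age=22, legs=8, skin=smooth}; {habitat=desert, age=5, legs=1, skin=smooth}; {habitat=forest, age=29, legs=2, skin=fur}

Accepted, Accepted, Rejected

The distinguishing property — skin is not fur — holds for all the 'Accepted' cases and none of the 'Rejected' cases.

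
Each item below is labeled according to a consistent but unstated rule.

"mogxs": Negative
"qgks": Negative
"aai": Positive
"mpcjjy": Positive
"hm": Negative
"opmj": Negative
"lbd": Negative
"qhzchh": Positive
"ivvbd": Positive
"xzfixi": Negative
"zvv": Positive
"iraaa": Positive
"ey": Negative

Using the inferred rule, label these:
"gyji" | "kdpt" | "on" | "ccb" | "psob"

Negative, Negative, Negative, Positive, Negative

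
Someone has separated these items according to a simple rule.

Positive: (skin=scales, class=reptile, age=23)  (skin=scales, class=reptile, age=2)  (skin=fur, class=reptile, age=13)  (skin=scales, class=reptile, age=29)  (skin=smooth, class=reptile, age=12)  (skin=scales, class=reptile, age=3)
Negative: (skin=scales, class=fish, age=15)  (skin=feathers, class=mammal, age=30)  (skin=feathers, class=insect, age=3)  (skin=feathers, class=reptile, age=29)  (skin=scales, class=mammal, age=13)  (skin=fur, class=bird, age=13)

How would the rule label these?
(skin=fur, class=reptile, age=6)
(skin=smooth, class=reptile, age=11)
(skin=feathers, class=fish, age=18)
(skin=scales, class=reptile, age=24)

The common property of the 'Positive' items is: skin is not feathers AND class is reptile. No 'Negative' item has it.
(skin=fur, class=reptile, age=6) → skin is fur, class is reptile → Positive. (skin=smooth, class=reptile, age=11) → skin is smooth, class is reptile → Positive. (skin=feathers, class=fish, age=18) → skin is feathers, class is fish → Negative. (skin=scales, class=reptile, age=24) → skin is scales, class is reptile → Positive.

Positive, Positive, Negative, Positive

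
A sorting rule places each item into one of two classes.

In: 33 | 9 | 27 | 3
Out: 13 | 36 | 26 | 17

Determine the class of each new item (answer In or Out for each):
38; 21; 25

The common property of the 'In' items is: ≡ 3 (mod 6). No 'Out' item has it.
38: 38 mod 6 = 2, doesn't match → Out.
21: 21 mod 6 = 3, meets the rule → In.
25: 25 mod 6 = 1, doesn't match → Out.

Out, In, Out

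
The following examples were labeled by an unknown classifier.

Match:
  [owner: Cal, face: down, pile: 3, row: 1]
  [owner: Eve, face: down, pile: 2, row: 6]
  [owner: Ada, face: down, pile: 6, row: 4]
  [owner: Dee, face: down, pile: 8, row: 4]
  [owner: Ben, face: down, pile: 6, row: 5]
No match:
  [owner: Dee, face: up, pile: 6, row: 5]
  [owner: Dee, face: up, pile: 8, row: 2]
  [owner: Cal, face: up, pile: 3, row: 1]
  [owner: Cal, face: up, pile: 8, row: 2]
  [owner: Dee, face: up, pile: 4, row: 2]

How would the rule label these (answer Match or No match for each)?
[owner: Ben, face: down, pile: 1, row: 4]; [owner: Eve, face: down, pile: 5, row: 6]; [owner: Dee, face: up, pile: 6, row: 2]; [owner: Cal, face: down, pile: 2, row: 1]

Match, Match, No match, Match

Rule: face is down. This holds for each 'Match' example and fails for each 'No match' one.
[owner: Ben, face: down, pile: 1, row: 4]: Match (face is down).
[owner: Eve, face: down, pile: 5, row: 6]: Match (face is down).
[owner: Dee, face: up, pile: 6, row: 2]: No match (face is up).
[owner: Cal, face: down, pile: 2, row: 1]: Match (face is down).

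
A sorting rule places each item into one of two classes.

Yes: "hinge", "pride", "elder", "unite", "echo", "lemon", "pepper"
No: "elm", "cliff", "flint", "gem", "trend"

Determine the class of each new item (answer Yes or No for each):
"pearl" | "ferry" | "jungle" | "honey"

Yes, No, Yes, Yes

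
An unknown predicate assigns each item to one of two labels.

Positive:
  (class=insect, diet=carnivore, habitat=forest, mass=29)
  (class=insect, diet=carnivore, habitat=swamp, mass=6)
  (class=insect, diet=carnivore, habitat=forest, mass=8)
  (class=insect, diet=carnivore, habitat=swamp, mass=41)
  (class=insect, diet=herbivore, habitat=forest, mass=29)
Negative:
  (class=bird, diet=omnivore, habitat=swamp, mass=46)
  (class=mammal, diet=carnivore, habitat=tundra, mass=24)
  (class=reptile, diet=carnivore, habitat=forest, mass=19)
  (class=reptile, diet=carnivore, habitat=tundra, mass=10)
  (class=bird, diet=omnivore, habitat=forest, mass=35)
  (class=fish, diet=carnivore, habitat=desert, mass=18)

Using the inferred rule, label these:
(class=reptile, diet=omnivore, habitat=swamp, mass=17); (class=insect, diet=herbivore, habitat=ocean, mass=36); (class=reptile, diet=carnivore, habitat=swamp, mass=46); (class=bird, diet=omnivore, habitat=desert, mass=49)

Rule: class is insect. This holds for each 'Positive' example and fails for each 'Negative' one.
Negative: (class=reptile, diet=omnivore, habitat=swamp, mass=17), since class is reptile. Positive: (class=insect, diet=herbivore, habitat=ocean, mass=36), since class is insect. Negative: (class=reptile, diet=carnivore, habitat=swamp, mass=46), since class is reptile. Negative: (class=bird, diet=omnivore, habitat=desert, mass=49), since class is bird.

Negative, Positive, Negative, Negative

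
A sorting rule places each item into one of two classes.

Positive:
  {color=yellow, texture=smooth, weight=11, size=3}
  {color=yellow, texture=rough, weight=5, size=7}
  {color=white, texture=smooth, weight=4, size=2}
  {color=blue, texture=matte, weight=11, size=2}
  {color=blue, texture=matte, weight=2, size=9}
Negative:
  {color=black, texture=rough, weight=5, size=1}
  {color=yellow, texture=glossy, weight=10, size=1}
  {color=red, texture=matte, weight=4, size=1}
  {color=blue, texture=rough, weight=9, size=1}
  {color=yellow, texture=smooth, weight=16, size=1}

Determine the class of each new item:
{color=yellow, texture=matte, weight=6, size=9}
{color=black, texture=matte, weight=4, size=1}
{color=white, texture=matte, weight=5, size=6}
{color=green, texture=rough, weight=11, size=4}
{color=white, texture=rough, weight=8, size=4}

The rule appears to be: size ≥ 2.
{color=yellow, texture=matte, weight=6, size=9} — size = 9, hence Positive. {color=black, texture=matte, weight=4, size=1} — size = 1, hence Negative. {color=white, texture=matte, weight=5, size=6} — size = 6, hence Positive. {color=green, texture=rough, weight=11, size=4} — size = 4, hence Positive. {color=white, texture=rough, weight=8, size=4} — size = 4, hence Positive.

Positive, Negative, Positive, Positive, Positive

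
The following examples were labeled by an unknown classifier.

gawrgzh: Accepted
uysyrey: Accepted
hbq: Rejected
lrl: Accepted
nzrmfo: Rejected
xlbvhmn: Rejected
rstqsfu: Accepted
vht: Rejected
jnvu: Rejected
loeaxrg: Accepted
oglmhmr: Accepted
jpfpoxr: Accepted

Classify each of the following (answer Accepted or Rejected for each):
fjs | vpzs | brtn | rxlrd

Every 'Accepted' example satisfies: odd length AND contains 'r'. None of the 'Rejected' examples do.
fjs: length 3, no 'r' — does not fit, so Rejected. vpzs: length 4, no 'r' — does not fit, so Rejected. brtn: length 4, has 'r' — does not fit, so Rejected. rxlrd: length 5, has 'r' — meets the rule, so Accepted.

Rejected, Rejected, Rejected, Accepted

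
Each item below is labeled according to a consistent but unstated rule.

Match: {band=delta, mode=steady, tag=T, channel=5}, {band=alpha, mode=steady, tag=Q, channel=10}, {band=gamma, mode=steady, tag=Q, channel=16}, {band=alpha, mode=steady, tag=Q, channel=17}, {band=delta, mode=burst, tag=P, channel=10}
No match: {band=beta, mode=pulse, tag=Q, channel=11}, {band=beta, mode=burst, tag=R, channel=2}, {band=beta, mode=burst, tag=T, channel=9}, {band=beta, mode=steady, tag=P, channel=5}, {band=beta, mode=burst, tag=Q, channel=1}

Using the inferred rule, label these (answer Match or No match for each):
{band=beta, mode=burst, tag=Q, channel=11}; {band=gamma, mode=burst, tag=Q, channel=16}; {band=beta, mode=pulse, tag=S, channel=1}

No match, Match, No match

Looking at the examples, the only property every 'Match' case has and every 'No match' case lacks is: band is not beta.
{band=beta, mode=burst, tag=Q, channel=11}: band is beta, fails the rule → No match.
{band=gamma, mode=burst, tag=Q, channel=16}: band is gamma, fits → Match.
{band=beta, mode=pulse, tag=S, channel=1}: band is beta, fails the rule → No match.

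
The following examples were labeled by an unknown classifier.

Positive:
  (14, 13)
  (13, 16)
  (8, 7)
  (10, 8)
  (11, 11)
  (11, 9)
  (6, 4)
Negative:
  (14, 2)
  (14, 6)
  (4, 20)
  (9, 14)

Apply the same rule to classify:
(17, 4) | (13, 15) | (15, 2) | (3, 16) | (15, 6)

All 'Positive' examples share one property — |first − second| ≤ 3 — and every 'Negative' example lacks it.
(17, 4): |17−4| = 13, doesn't qualify → Negative.
(13, 15): |13−15| = 2, qualifies → Positive.
(15, 2): |15−2| = 13, doesn't qualify → Negative.
(3, 16): |3−16| = 13, doesn't qualify → Negative.
(15, 6): |15−6| = 9, doesn't qualify → Negative.

Negative, Positive, Negative, Negative, Negative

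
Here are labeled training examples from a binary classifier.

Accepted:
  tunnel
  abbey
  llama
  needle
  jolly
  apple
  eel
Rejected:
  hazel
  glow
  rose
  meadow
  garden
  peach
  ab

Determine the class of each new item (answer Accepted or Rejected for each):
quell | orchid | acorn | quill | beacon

The classifier is using: has a double letter.
quell: 'll' doubled, meets the rule → Accepted.
orchid: no doubled letter, doesn't match → Rejected.
acorn: no doubled letter, doesn't match → Rejected.
quill: 'll' doubled, meets the rule → Accepted.
beacon: no doubled letter, doesn't match → Rejected.

Accepted, Rejected, Rejected, Accepted, Rejected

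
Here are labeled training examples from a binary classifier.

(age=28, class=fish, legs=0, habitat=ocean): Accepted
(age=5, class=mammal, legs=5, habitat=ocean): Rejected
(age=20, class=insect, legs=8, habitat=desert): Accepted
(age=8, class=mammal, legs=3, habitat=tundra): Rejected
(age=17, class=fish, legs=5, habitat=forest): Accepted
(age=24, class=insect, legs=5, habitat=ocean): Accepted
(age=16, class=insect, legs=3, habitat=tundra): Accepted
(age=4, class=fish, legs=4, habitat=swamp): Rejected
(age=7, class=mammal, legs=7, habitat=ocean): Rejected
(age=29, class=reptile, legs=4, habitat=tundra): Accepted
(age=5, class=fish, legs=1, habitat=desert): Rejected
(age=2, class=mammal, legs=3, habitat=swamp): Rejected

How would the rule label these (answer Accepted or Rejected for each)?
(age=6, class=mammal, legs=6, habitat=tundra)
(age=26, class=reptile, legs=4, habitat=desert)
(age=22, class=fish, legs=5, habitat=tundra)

Rejected, Accepted, Accepted

The simplest hypothesis consistent with all the labels is: age ≥ 16.
(age=6, class=mammal, legs=6, habitat=tundra): age = 6, doesn't match → Rejected.
(age=26, class=reptile, legs=4, habitat=desert): age = 26, checks out → Accepted.
(age=22, class=fish, legs=5, habitat=tundra): age = 22, checks out → Accepted.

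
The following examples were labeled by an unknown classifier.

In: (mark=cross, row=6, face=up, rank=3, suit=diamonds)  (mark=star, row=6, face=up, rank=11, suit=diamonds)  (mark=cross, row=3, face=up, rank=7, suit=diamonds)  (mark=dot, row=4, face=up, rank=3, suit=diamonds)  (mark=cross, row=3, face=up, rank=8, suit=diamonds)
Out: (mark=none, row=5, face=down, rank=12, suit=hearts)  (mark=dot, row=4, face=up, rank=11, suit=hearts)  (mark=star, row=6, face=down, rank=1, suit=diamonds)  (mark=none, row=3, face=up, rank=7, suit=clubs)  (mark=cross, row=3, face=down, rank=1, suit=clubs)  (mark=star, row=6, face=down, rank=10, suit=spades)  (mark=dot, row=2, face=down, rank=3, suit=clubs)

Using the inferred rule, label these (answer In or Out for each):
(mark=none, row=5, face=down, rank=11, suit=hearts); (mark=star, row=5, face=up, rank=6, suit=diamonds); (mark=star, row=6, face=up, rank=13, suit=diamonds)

One predicate separates the groups cleanly: face is up AND suit is diamonds.
(mark=none, row=5, face=down, rank=11, suit=hearts): face is down, suit is hearts — doesn't match, so Out.
(mark=star, row=5, face=up, rank=6, suit=diamonds): face is up, suit is diamonds — satisfies this, so In.
(mark=star, row=6, face=up, rank=13, suit=diamonds): face is up, suit is diamonds — satisfies this, so In.

Out, In, In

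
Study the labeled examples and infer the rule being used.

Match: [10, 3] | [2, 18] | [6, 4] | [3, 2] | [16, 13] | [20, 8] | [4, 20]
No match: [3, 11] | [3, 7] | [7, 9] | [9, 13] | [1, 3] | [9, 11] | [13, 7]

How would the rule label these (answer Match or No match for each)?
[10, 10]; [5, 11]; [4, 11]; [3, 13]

Looking at the examples, the only property every 'Match' case has and every 'No match' case lacks is: product is even.
[10, 10] — 10·10 = 100, hence Match.
[5, 11] — 5·11 = 55, hence No match.
[4, 11] — 4·11 = 44, hence Match.
[3, 13] — 3·13 = 39, hence No match.

Match, No match, Match, No match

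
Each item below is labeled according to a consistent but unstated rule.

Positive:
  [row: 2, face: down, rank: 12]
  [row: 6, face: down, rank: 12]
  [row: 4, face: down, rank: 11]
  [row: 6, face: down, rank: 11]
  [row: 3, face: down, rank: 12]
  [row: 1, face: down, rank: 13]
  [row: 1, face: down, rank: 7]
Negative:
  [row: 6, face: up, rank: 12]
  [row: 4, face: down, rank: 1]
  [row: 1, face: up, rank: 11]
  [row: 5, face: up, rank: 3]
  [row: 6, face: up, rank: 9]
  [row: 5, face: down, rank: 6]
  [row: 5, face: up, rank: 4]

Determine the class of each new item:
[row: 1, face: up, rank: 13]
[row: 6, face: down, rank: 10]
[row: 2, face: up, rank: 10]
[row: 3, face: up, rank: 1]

Negative, Positive, Negative, Negative

The simplest hypothesis consistent with all the labels is: face is down AND rank ≥ 7.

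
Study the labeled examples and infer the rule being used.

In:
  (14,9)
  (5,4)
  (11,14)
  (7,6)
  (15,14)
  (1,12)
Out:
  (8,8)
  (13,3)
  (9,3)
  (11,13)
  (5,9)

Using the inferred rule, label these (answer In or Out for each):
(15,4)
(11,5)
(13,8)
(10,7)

'In' ⟺ sum is odd.
(15,4): 15+4 = 19, checks out → In.
(11,5): 11+5 = 16, lacks this property → Out.
(13,8): 13+8 = 21, checks out → In.
(10,7): 10+7 = 17, checks out → In.

In, Out, In, In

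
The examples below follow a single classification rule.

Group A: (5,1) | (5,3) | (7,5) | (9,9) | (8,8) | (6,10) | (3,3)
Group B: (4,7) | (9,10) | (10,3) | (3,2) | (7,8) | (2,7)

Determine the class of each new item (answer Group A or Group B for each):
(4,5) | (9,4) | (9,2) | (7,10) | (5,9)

Group B, Group B, Group B, Group B, Group A

The common property of the 'Group A' items is: sum is even. No 'Group B' item has it.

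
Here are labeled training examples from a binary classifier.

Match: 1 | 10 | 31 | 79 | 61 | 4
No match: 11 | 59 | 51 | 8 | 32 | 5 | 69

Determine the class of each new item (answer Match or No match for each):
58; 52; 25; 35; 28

The distinguishing property — ≡ 1 (mod 3) — holds for all the 'Match' cases and none of the 'No match' cases.

Match, Match, Match, No match, Match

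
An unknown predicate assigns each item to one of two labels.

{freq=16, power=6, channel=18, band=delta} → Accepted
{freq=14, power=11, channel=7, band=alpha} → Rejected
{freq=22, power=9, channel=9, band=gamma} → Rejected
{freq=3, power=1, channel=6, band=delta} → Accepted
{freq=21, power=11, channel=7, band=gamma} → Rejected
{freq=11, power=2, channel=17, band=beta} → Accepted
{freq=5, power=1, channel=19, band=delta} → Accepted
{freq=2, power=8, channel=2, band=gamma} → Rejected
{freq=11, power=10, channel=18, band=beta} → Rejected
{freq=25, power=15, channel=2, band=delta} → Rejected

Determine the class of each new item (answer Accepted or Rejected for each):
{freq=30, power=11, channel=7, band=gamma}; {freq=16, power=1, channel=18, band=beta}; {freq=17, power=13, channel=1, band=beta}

All 'Accepted' examples share one property — power ≤ 6 — and every 'Rejected' example lacks it.
{freq=30, power=11, channel=7, band=gamma}: Rejected (power = 11).
{freq=16, power=1, channel=18, band=beta}: Accepted (power = 1).
{freq=17, power=13, channel=1, band=beta}: Rejected (power = 13).

Rejected, Accepted, Rejected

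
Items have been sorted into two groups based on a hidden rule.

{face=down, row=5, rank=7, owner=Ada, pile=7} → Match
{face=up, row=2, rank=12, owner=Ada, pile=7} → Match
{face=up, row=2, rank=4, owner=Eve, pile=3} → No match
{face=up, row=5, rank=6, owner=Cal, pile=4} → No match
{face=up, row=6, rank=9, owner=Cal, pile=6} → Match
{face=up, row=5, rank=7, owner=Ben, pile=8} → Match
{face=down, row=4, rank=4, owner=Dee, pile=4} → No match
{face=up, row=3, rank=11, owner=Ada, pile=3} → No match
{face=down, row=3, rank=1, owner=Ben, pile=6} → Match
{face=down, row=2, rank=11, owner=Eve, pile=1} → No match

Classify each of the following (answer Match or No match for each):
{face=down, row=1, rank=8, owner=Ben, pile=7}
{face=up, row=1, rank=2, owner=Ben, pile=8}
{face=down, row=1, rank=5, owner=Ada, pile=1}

The classifier is using: pile ≥ 6.
{face=down, row=1, rank=8, owner=Ben, pile=7} — pile = 7, hence Match. {face=up, row=1, rank=2, owner=Ben, pile=8} — pile = 8, hence Match. {face=down, row=1, rank=5, owner=Ada, pile=1} — pile = 1, hence No match.

Match, Match, No match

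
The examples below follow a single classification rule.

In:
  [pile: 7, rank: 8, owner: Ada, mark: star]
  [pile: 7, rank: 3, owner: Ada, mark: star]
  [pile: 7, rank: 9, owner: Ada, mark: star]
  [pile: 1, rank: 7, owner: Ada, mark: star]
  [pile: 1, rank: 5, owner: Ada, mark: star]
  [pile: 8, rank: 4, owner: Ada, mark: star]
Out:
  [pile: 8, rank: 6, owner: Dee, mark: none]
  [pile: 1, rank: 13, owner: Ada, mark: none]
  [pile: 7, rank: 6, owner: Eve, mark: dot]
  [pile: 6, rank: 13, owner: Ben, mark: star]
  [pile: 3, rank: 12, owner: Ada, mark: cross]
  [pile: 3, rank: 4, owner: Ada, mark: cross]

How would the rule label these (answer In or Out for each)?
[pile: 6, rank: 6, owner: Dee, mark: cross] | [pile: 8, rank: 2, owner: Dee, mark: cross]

Out, Out

Every 'In' example satisfies: owner is Ada AND mark is star. None of the 'Out' examples do.
[pile: 6, rank: 6, owner: Dee, mark: cross]: Out (owner is Dee, mark is cross). [pile: 8, rank: 2, owner: Dee, mark: cross]: Out (owner is Dee, mark is cross).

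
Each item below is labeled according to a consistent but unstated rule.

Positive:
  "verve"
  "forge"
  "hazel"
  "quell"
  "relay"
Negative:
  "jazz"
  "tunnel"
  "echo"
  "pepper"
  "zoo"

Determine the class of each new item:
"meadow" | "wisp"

Negative, Negative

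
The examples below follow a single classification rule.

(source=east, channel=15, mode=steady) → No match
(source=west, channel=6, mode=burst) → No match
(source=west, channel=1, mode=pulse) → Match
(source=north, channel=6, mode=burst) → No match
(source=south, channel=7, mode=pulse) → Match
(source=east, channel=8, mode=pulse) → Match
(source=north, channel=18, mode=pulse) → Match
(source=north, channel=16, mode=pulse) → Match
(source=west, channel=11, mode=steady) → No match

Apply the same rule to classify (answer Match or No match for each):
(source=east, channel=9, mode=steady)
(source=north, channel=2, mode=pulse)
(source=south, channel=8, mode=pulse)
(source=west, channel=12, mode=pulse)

All 'Match' examples share one property — mode is pulse — and every 'No match' example lacks it.

No match, Match, Match, Match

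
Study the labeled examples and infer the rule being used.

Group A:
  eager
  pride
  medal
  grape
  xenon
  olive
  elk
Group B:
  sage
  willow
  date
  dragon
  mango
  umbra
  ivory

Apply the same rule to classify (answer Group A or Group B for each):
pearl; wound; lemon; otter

Group A, Group B, Group A, Group A

The distinguishing property — odd length AND contains 'e' — holds for all the 'Group A' cases and none of the 'Group B' cases.
pearl — length 5, has 'e', hence Group A. wound — length 5, no 'e', hence Group B. lemon — length 5, has 'e', hence Group A. otter — length 5, has 'e', hence Group A.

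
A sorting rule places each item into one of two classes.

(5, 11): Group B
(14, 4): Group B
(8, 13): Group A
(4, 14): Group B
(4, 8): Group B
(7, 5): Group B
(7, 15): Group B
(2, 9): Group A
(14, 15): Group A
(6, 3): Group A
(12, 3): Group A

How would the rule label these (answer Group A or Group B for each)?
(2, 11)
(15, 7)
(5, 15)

Group A, Group B, Group B

The simplest hypothesis consistent with all the labels is: sum is odd.
(2, 11): 2+11 = 13, qualifies → Group A.
(15, 7): 15+7 = 22, doesn't match → Group B.
(5, 15): 5+15 = 20, doesn't match → Group B.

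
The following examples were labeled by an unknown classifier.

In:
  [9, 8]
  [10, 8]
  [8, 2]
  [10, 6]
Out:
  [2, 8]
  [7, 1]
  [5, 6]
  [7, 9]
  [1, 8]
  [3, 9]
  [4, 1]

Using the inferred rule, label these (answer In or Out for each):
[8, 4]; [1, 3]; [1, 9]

In, Out, Out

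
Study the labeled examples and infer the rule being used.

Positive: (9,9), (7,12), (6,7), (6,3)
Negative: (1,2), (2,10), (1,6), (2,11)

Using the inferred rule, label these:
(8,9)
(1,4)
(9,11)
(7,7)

Positive, Negative, Positive, Positive

The distinguishing property — first ≥ 3 — holds for all the 'Positive' cases and none of the 'Negative' cases.
(8,9): first 8 — fits, so Positive. (1,4): first 1 — does not pass, so Negative. (9,11): first 9 — fits, so Positive. (7,7): first 7 — fits, so Positive.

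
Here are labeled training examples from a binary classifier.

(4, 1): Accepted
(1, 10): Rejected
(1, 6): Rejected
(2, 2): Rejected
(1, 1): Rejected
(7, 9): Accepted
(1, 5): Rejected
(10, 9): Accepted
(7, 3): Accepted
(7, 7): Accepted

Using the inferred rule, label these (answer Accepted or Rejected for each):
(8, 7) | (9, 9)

Accepted, Accepted

Rule: first ≥ 3. This holds for each 'Accepted' example and fails for each 'Rejected' one.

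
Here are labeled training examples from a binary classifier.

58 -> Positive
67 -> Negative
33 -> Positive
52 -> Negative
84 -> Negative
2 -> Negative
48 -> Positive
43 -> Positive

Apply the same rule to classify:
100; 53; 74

Negative, Positive, Negative

The pattern is that an item is 'Positive' exactly when: ≡ 3 (mod 5).
100 — 100 mod 5 = 0, hence Negative.
53 — 53 mod 5 = 3, hence Positive.
74 — 74 mod 5 = 4, hence Negative.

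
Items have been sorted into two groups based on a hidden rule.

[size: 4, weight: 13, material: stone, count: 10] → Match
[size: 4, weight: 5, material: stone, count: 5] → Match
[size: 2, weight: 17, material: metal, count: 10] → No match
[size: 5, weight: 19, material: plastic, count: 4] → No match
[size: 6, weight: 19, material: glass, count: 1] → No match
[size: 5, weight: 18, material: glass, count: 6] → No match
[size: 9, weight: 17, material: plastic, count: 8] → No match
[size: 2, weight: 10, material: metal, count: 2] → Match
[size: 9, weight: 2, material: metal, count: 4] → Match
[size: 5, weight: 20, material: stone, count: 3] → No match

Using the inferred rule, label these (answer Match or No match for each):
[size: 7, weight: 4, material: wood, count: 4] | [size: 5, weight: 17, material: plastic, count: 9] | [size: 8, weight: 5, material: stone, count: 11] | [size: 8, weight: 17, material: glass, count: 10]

Match, No match, Match, No match

All 'Match' examples share one property — weight ≤ 13 — and every 'No match' example lacks it.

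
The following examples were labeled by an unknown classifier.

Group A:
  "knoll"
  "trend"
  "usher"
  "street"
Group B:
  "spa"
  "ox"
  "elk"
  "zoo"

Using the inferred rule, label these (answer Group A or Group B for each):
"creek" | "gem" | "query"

Group A, Group B, Group A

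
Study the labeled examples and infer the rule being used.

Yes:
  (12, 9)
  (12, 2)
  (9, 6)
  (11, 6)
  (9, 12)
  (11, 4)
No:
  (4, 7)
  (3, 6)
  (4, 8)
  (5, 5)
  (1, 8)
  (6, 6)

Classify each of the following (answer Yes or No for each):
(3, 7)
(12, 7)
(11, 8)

No, Yes, Yes

'Yes' ⟺ sum ≥ 14.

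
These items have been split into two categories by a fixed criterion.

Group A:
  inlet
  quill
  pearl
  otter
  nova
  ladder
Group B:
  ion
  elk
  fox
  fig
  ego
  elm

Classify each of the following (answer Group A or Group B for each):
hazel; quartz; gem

Group A, Group A, Group B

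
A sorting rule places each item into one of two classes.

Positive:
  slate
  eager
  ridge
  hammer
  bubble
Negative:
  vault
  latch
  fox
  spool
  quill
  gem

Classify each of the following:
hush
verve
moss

A rule that fits every label: length ≥ 5 AND contains 'e' — true of each 'Positive' example, false of each 'Negative' one.
hush: Negative (length 4, no 'e').
verve: Positive (length 5, has 'e').
moss: Negative (length 4, no 'e').

Negative, Positive, Negative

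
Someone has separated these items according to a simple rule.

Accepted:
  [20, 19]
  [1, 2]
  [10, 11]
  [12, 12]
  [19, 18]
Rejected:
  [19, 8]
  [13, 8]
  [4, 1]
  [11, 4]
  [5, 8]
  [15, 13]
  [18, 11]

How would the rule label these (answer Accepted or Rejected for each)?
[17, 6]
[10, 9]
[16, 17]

A rule that fits every label: |first − second| ≤ 1 — true of each 'Accepted' example, false of each 'Rejected' one.
[17, 6] → |17−6| = 11 → Rejected. [10, 9] → |10−9| = 1 → Accepted. [16, 17] → |16−17| = 1 → Accepted.

Rejected, Accepted, Accepted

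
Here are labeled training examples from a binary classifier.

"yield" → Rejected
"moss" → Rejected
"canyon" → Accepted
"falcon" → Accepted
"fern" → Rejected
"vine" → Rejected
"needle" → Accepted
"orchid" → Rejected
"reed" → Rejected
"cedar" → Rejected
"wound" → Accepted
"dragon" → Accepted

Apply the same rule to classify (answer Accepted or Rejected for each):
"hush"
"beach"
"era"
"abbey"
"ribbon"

The pattern is that an item is 'Accepted' exactly when: length ≥ 5 AND contains 'n'.
"hush" — length 4, no 'n', hence Rejected. "beach" — length 5, no 'n', hence Rejected. "era" — length 3, no 'n', hence Rejected. "abbey" — length 5, no 'n', hence Rejected. "ribbon" — length 6, has 'n', hence Accepted.

Rejected, Rejected, Rejected, Rejected, Accepted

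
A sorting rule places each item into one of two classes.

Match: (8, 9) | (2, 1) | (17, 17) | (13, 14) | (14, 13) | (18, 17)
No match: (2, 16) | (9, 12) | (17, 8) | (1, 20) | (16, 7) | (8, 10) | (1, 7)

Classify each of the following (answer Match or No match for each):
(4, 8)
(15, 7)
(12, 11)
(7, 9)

A rule that fits every label: |first − second| ≤ 1 — true of each 'Match' example, false of each 'No match' one.
(4, 8): |4−8| = 4, doesn't match → No match. (15, 7): |15−7| = 8, doesn't match → No match. (12, 11): |12−11| = 1, matches → Match. (7, 9): |7−9| = 2, doesn't match → No match.

No match, No match, Match, No match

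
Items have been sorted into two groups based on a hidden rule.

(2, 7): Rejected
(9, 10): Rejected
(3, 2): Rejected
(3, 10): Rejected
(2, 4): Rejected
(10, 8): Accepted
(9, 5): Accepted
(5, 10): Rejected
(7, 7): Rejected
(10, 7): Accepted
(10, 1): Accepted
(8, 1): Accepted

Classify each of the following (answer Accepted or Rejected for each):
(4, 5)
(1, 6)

The simplest hypothesis consistent with all the labels is: first > second AND sum ≥ 6.
(4, 5): 4 < 5, 4+5 = 9, fails the rule → Rejected.
(1, 6): 1 < 6, 1+6 = 7, fails the rule → Rejected.

Rejected, Rejected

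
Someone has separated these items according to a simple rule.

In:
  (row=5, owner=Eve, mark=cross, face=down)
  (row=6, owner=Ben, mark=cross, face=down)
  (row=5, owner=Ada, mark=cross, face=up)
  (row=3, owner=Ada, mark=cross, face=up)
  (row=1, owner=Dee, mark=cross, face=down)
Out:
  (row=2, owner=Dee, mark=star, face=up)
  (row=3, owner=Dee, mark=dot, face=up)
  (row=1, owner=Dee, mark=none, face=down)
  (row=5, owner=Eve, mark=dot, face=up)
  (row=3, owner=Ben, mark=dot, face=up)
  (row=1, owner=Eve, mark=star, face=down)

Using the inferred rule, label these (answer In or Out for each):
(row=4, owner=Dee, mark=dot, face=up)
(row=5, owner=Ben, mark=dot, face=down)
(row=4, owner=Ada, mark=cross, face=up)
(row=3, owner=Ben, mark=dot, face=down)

All 'In' examples share one property — mark is cross — and every 'Out' example lacks it.

Out, Out, In, Out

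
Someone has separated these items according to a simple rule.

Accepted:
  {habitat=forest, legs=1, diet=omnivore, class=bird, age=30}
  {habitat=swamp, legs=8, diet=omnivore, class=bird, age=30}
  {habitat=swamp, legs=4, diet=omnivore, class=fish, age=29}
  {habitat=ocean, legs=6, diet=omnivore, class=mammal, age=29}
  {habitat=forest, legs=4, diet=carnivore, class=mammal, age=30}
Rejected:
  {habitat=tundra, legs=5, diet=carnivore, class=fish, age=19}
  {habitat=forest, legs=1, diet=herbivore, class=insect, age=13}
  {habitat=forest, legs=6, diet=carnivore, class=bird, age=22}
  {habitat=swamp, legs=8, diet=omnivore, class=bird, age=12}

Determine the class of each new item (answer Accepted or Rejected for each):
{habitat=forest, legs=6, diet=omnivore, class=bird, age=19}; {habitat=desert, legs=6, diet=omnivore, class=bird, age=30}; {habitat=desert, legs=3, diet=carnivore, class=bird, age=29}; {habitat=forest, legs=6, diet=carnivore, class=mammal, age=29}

Rejected, Accepted, Accepted, Accepted

The classifier is using: age ≥ 29.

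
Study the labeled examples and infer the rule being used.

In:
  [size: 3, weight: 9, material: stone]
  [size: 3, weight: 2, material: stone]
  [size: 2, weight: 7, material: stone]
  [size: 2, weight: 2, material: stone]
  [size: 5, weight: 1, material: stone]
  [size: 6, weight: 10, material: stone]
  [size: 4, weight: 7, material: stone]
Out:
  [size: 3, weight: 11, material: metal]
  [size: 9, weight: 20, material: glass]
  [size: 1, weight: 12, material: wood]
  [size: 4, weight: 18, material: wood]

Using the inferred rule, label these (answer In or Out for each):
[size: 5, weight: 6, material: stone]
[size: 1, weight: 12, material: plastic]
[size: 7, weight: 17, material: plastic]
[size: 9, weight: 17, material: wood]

The pattern is that an item is 'In' exactly when: material is stone.
[size: 5, weight: 6, material: stone]: In (material is stone). [size: 1, weight: 12, material: plastic]: Out (material is plastic). [size: 7, weight: 17, material: plastic]: Out (material is plastic). [size: 9, weight: 17, material: wood]: Out (material is wood).

In, Out, Out, Out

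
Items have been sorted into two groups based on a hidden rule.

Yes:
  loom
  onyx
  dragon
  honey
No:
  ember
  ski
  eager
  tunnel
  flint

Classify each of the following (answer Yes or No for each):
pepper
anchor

The distinguishing property — contains 'o' — holds for all the 'Yes' cases and none of the 'No' cases.

No, Yes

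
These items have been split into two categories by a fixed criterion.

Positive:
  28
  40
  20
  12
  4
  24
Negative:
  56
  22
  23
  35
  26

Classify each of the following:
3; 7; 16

The simplest hypothesis consistent with all the labels is: multiple of 4 AND at most 40.
3: 3 = 4·0 + 3, 3 ≤ 40, fails this test → Negative. 7: 7 = 4·1 + 3, 7 ≤ 40, fails this test → Negative. 16: 16 = 4·4, 16 ≤ 40, passes → Positive.

Negative, Negative, Positive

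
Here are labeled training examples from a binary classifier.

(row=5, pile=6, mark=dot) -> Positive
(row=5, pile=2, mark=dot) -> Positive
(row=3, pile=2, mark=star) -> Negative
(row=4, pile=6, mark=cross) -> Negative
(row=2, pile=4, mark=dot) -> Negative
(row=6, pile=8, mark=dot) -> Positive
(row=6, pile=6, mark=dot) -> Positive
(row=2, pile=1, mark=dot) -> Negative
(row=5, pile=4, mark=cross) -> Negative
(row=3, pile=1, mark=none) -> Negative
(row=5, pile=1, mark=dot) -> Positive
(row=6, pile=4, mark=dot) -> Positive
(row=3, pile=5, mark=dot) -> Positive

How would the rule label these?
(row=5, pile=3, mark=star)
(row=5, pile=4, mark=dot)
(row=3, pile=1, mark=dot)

Negative, Positive, Positive

The pattern is that an item is 'Positive' exactly when: mark is dot AND row ≥ 3.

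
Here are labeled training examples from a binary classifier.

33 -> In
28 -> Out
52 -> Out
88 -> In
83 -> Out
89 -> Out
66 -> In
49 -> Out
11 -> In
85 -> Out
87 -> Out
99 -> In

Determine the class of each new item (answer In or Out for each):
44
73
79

The distinguishing property — multiple of 11 — holds for all the 'In' cases and none of the 'Out' cases.

In, Out, Out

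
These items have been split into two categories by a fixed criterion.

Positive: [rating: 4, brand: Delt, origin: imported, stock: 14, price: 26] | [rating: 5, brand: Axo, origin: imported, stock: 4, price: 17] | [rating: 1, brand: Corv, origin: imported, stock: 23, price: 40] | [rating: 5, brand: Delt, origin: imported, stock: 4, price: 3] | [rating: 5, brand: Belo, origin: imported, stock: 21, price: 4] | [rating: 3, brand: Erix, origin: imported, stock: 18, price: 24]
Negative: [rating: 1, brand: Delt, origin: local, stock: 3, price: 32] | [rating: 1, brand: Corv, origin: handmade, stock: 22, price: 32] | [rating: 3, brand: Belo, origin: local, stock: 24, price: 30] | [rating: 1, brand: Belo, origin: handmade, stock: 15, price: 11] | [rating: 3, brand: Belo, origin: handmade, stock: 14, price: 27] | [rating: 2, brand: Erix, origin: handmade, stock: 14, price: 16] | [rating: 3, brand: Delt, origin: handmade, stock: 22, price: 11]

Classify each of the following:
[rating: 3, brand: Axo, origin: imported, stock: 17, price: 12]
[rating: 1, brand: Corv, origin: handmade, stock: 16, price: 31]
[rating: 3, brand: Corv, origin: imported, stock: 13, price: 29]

Comparing the two groups points to one rule — origin is imported.
Positive: [rating: 3, brand: Axo, origin: imported, stock: 17, price: 12], since origin is imported.
Negative: [rating: 1, brand: Corv, origin: handmade, stock: 16, price: 31], since origin is handmade.
Positive: [rating: 3, brand: Corv, origin: imported, stock: 13, price: 29], since origin is imported.

Positive, Negative, Positive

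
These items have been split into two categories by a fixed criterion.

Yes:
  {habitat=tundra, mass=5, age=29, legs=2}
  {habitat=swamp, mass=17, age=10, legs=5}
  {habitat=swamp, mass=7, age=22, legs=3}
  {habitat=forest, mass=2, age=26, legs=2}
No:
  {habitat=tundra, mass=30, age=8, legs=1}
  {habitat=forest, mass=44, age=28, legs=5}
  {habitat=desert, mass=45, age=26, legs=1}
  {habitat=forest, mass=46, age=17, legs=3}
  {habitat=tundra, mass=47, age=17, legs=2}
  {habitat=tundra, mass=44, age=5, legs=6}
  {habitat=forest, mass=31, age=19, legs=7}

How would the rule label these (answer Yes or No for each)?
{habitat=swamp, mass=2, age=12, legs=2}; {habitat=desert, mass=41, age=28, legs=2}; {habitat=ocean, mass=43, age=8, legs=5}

Yes, No, No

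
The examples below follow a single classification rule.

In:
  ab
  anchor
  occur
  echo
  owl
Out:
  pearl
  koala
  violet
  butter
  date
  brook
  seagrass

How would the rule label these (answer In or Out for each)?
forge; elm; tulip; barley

All 'In' examples share one property — starts with a vowel — and every 'Out' example lacks it.
Out: forge, since starts with 'f'.
In: elm, since starts with 'e'.
Out: tulip, since starts with 't'.
Out: barley, since starts with 'b'.

Out, In, Out, Out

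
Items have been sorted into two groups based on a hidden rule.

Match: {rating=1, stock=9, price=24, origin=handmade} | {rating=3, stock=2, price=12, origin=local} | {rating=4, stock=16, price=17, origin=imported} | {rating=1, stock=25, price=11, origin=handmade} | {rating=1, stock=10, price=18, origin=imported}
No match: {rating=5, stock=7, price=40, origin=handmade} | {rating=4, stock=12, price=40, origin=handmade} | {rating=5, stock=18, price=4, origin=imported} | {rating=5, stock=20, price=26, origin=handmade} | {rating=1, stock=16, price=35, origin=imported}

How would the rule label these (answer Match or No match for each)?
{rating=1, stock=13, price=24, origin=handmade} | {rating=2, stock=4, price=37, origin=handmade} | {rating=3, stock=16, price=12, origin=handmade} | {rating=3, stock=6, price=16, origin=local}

A rule that fits every label: price ≤ 24 AND rating ≤ 4 — true of each 'Match' example, false of each 'No match' one.
{rating=1, stock=13, price=24, origin=handmade}: Match (price = 24, rating = 1).
{rating=2, stock=4, price=37, origin=handmade}: No match (price = 37, rating = 2).
{rating=3, stock=16, price=12, origin=handmade}: Match (price = 12, rating = 3).
{rating=3, stock=6, price=16, origin=local}: Match (price = 16, rating = 3).

Match, No match, Match, Match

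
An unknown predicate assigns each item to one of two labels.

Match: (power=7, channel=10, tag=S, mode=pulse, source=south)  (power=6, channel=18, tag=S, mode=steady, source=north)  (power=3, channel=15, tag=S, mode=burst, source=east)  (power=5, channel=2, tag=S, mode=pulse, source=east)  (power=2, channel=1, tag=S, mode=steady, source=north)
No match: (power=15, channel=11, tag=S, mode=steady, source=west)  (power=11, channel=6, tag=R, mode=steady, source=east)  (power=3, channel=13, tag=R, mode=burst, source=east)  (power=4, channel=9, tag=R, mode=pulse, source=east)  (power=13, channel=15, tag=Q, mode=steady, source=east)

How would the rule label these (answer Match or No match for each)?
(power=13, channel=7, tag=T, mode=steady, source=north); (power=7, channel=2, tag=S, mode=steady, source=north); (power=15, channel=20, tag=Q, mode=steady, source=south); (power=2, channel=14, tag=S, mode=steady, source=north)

No match, Match, No match, Match

Every 'Match' example satisfies: tag is S AND power ≤ 7. None of the 'No match' examples do.
(power=13, channel=7, tag=T, mode=steady, source=north): tag is T, power = 13 — fails this test, so No match. (power=7, channel=2, tag=S, mode=steady, source=north): tag is S, power = 7 — matches, so Match. (power=15, channel=20, tag=Q, mode=steady, source=south): tag is Q, power = 15 — fails this test, so No match. (power=2, channel=14, tag=S, mode=steady, source=north): tag is S, power = 2 — matches, so Match.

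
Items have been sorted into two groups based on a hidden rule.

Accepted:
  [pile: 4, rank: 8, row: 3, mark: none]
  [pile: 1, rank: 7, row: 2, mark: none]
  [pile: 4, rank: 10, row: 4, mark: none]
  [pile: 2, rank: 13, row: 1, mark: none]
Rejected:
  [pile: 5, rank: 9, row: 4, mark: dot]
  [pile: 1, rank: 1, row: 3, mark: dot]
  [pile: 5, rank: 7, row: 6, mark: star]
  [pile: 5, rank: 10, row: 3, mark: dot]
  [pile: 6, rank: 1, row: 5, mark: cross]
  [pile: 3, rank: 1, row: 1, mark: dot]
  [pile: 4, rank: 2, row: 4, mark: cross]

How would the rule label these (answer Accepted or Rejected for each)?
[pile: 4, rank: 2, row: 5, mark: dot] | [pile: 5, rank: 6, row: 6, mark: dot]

Rejected, Rejected

The classifier is using: mark is none.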